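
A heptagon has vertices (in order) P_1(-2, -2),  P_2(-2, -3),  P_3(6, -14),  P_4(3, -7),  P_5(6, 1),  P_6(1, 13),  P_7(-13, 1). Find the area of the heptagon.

Apply the shoelace (surveyor's) formula: 2A = Σ (x_i·y_{i+1} − x_{i+1}·y_i), indices taken mod 7.
Cross-terms: 2, 46, 0, 45, 77, 170, 28  ⇒  Σ = 368
Area = |Σ|/2 = 184.

184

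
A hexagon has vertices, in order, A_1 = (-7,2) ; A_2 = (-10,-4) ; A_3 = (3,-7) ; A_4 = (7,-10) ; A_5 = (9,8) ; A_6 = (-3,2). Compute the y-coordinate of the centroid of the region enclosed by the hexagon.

Apply the shoelace (surveyor's) formula. First the cross-terms c_i = x_i·y_{i+1} − x_{i+1}·y_i:
  48, 82, 19, 146, 42, 8  ⇒  2A = 345, A = 172.5.
Then Σ (y_i + y_{i+1})·c_i = -1161, so ȳ = -1161 / (6·172.5) = -129/115.

-129/115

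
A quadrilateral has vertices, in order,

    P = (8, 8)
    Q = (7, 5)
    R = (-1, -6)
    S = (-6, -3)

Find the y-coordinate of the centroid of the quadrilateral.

-1/55

Apply the surveyor's formula. First the cross-terms c_i = x_i·y_{i+1} − x_{i+1}·y_i:
  -16, -37, -33, -24  ⇒  2A = -110, A = -55.
Then Σ (y_i + y_{i+1})·c_i = 6, so ȳ = 6 / (6·(-55)) = -1/55.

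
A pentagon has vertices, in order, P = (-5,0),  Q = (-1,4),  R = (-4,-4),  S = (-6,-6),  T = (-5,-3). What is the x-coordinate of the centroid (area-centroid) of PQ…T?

Apply Gauss's area formula. First the cross-terms c_i = x_i·y_{i+1} − x_{i+1}·y_i:
  -20, 20, 0, -12, -15  ⇒  2A = -27, A = -13.5.
Then Σ (x_i + x_{i+1})·c_i = 302, so x̄ = 302 / (6·(-13.5)) = -302/81.

-302/81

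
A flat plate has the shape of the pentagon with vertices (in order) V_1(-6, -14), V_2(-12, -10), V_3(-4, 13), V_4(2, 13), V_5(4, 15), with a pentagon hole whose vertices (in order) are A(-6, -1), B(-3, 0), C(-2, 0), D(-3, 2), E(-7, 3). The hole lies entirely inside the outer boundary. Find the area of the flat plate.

173.5

Outer boundary:
Apply the surveyor's formula: 2A = Σ (x_i·y_{i+1} − x_{i+1}·y_i), indices taken mod 5.
V_1→V_2: (-6)(-10) − (-12)(-14) = -108
V_2→V_3: (-12)(13) − (-4)(-10) = -196
V_3→V_4: (-4)(13) − (2)(13) = -78
V_4→V_5: (2)(15) − (4)(13) = -22
V_5→V_1: (4)(-14) − (-6)(15) = 34
Σ = -370
Area = |Σ|/2 = 185.
Hole:
Cross-terms: -3, 0, -4, 5, 25  ⇒  Σ = 23
Area = |Σ|/2 = 11.5.
Net area = 185 − 11.5 = 173.5.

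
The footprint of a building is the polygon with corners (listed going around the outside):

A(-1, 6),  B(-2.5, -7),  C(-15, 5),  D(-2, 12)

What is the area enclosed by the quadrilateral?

132.75

Cross-terms: 22, -117.5, -170, 0  ⇒  Σ = -265.5
Area = |Σ|/2 = 132.75.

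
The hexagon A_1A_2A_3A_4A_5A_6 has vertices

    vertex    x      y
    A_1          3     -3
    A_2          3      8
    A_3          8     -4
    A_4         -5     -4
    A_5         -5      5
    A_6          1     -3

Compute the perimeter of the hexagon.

|A_1A_2| = √((0)² + (11)²) = √121 = 11
|A_2A_3| = √((5)² + (-12)²) = √169 = 13
|A_3A_4| = √((-13)² + (0)²) = √169 = 13
|A_4A_5| = √((0)² + (9)²) = √81 = 9
|A_5A_6| = √((6)² + (-8)²) = √100 = 10
|A_6A_1| = √((2)² + (0)²) = √4 = 2
Perimeter = 11 + 13 + 13 + 9 + 10 + 2 = 58.

58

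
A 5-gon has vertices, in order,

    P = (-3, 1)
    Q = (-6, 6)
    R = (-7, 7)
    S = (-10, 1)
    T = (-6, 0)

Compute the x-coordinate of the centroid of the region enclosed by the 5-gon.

-335/51

Apply the shoelace formula. First the cross-terms c_i = x_i·y_{i+1} − x_{i+1}·y_i:
  -12, 0, 63, 6, -6  ⇒  2A = 51, A = 25.5.
Then Σ (x_i + x_{i+1})·c_i = -1005, so x̄ = -1005 / (6·25.5) = -335/51.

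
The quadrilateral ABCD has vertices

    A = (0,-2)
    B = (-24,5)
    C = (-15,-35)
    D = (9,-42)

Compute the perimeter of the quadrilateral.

132

|AB| = √((-24)² + (7)²) = √625 = 25
|BC| = √((9)² + (-40)²) = √1681 = 41
|CD| = √((24)² + (-7)²) = √625 = 25
|DA| = √((-9)² + (40)²) = √1681 = 41
Perimeter = 25 + 41 + 25 + 41 = 132.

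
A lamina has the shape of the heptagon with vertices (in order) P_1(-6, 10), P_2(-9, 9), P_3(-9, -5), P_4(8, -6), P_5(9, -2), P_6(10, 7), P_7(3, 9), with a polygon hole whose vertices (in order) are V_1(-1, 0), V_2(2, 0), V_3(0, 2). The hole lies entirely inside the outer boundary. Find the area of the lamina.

Outer boundary:
Cross-terms: 36, 126, 94, 38, 83, 69, 84  ⇒  Σ = 530
Area = |Σ|/2 = 265.
Hole:
Apply the surveyor's formula: 2A = Σ (x_i·y_{i+1} − x_{i+1}·y_i), indices taken mod 3.
V_1→V_2: (-1)(0) − (2)(0) = 0
V_2→V_3: (2)(2) − (0)(0) = 4
V_3→V_1: (0)(0) − (-1)(2) = 2
Σ = 6
Area = |Σ|/2 = 3.
Net area = 265 − 3 = 262.

262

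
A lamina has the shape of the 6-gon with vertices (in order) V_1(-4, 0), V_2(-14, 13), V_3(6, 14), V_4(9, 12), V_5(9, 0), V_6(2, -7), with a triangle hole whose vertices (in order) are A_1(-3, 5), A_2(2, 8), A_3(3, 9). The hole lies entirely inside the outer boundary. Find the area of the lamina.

Outer boundary:
Σ = (-52) + (-274) + (-54) + (-108) + (-63) + (-28) = -579
Area = |Σ|/2 = 289.5.
Hole:
Σ = (-34) + (-6) + (42) = 2
Area = |Σ|/2 = 1.
Net area = 289.5 − 1 = 288.5.

288.5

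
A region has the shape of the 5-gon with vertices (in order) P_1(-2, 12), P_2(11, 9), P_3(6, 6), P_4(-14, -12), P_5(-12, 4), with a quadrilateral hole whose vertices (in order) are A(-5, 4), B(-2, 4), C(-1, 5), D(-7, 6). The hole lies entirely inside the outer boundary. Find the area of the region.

224.5

Outer boundary:
Cross-terms: -150, 12, 12, -200, -136  ⇒  Σ = -462
Area = |Σ|/2 = 231.
Hole:
Apply the surveyor's formula: 2A = Σ (x_i·y_{i+1} − x_{i+1}·y_i), indices taken mod 4.
A→B: (-5)(4) − (-2)(4) = -12
B→C: (-2)(5) − (-1)(4) = -6
C→D: (-1)(6) − (-7)(5) = 29
D→A: (-7)(4) − (-5)(6) = 2
Σ = 13
Area = |Σ|/2 = 6.5.
Net area = 231 − 6.5 = 224.5.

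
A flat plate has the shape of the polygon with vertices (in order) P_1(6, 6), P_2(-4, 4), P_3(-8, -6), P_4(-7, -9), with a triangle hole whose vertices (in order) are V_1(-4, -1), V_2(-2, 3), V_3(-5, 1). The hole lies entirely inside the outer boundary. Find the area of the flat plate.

69

Outer boundary:
Apply the shoelace formula: 2A = Σ (x_i·y_{i+1} − x_{i+1}·y_i), indices taken mod 4.
Σ = (48) + (56) + (30) + (12) = 146
Area = |Σ|/2 = 73.
Hole:
Apply the shoelace (surveyor's) formula: 2A = Σ (x_i·y_{i+1} − x_{i+1}·y_i), indices taken mod 3.
Σ = (-14) + (13) + (9) = 8
Area = |Σ|/2 = 4.
Net area = 73 − 4 = 69.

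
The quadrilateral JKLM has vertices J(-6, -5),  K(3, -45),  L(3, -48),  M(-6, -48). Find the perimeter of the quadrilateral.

96

|JK| = √((9)² + (-40)²) = √1681 = 41
|KL| = √((0)² + (-3)²) = √9 = 3
|LM| = √((-9)² + (0)²) = √81 = 9
|MJ| = √((0)² + (43)²) = √1849 = 43
Perimeter = 41 + 3 + 9 + 43 = 96.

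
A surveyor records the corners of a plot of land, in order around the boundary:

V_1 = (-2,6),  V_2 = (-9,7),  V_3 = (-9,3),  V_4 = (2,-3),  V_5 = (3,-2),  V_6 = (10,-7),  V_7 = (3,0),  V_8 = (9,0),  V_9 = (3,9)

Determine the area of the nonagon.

119.5

Apply Gauss's area formula: 2A = Σ (x_i·y_{i+1} − x_{i+1}·y_i), indices taken mod 9.
Σ = (40) + (36) + (21) + (5) + (-1) + (21) + (0) + (81) + (36) = 239
Area = |Σ|/2 = 119.5.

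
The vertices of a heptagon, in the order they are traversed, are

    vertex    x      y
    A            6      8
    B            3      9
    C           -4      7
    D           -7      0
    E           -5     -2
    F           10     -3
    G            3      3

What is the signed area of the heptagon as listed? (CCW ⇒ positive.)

115

Apply the shoelace formula: 2A = Σ (x_i·y_{i+1} − x_{i+1}·y_i), indices taken mod 7.
Cross-terms: 30, 57, 49, 14, 35, 39, 6  ⇒  Σ = 230
Signed area = Σ/2 = 115 (positive ⇒ counter-clockwise traversal).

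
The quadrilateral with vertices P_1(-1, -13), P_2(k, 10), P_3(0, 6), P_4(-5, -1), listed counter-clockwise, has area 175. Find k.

Write out the shoelace sum; only the two edges meeting at P_2 involve k:
2·Area = [((-1)·10 − k·(-13)) + (k·6 − 0·10)] + 94
       = 19·k + 84 = 350
⇒ k = 14.

14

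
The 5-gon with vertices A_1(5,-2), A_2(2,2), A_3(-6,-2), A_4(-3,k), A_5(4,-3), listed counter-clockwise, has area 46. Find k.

-6

The doubled signed area Σ (x_i y_{i+1} − x_{i+1} y_i) is linear in k.
With k=0 it equals 32; the coefficient of k is -10 (from the two edges through A_4).
So -10·k + 32 = 2·46 = 92 ⇒ k = -6.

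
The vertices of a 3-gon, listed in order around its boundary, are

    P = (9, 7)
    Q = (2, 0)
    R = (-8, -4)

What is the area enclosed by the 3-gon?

Apply the shoelace (surveyor's) formula: 2A = Σ (x_i·y_{i+1} − x_{i+1}·y_i), indices taken mod 3.
Σ = (-14) + (-8) + (-20) = -42
Area = |Σ|/2 = 21.

21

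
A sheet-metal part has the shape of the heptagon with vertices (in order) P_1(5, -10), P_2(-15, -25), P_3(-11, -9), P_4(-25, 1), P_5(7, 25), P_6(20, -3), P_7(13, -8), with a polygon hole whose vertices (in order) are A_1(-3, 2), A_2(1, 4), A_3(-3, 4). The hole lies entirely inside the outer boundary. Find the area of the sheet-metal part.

Outer boundary:
P_1→P_2: (5)(-25) − (-15)(-10) = -275
P_2→P_3: (-15)(-9) − (-11)(-25) = -140
P_3→P_4: (-11)(1) − (-25)(-9) = -236
P_4→P_5: (-25)(25) − (7)(1) = -632
P_5→P_6: (7)(-3) − (20)(25) = -521
P_6→P_7: (20)(-8) − (13)(-3) = -121
P_7→P_1: (13)(-10) − (5)(-8) = -90
Σ = -2015
Area = |Σ|/2 = 1007.5.
Hole:
A_1→A_2: (-3)(4) − (1)(2) = -14
A_2→A_3: (1)(4) − (-3)(4) = 16
A_3→A_1: (-3)(2) − (-3)(4) = 6
Σ = 8
Area = |Σ|/2 = 4.
Net area = 1007.5 − 4 = 1003.5.

1003.5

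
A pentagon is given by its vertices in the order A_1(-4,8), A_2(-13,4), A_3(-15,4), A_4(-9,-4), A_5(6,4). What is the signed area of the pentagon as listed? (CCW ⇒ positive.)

122

Cross-terms: 88, 8, 96, -12, 64  ⇒  Σ = 244
Signed area = Σ/2 = 122 (positive ⇒ counter-clockwise traversal).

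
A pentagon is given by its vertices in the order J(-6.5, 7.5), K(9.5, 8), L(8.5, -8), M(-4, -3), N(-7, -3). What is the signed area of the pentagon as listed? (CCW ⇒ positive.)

-202.875

Apply Gauss's area formula: 2A = Σ (x_i·y_{i+1} − x_{i+1}·y_i), indices taken mod 5.
Cross-terms: -123.25, -144, -57.5, -9, -72  ⇒  Σ = -405.75
Signed area = Σ/2 = -202.875 (negative ⇒ clockwise traversal).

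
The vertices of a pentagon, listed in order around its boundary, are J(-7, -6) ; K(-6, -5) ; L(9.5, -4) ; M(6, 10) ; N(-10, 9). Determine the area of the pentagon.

233.25

J→K: (-7)(-5) − (-6)(-6) = -1
K→L: (-6)(-4) − (9.5)(-5) = 71.5
L→M: (9.5)(10) − (6)(-4) = 119
M→N: (6)(9) − (-10)(10) = 154
N→J: (-10)(-6) − (-7)(9) = 123
Σ = 466.5
Area = |Σ|/2 = 233.25.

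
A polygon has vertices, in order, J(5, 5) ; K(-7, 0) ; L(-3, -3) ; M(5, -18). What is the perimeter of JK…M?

58

|JK| = √((-12)² + (-5)²) = √169 = 13
|KL| = √((4)² + (-3)²) = √25 = 5
|LM| = √((8)² + (-15)²) = √289 = 17
|MJ| = √((0)² + (23)²) = √529 = 23
Perimeter = 13 + 5 + 17 + 23 = 58.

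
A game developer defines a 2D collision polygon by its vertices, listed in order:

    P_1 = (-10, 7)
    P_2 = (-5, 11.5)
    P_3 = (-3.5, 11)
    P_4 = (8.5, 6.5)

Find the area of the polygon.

Σ = (-80) + (-14.75) + (-116.25) + (124.5) = -86.5
Area = |Σ|/2 = 43.25.

43.25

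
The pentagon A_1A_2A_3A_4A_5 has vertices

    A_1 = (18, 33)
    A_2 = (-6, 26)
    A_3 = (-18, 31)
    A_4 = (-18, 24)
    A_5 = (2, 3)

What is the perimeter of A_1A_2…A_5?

|A_1A_2| = √((-24)² + (-7)²) = √625 = 25
|A_2A_3| = √((-12)² + (5)²) = √169 = 13
|A_3A_4| = √((0)² + (-7)²) = √49 = 7
|A_4A_5| = √((20)² + (-21)²) = √841 = 29
|A_5A_1| = √((16)² + (30)²) = √1156 = 34
Perimeter = 25 + 13 + 7 + 29 + 34 = 108.

108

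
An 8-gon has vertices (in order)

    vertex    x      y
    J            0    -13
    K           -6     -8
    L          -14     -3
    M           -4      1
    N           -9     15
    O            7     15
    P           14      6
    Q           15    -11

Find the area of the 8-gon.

548

Cross-terms: -78, -94, -26, -51, -240, -168, -244, -195  ⇒  Σ = -1096
Area = |Σ|/2 = 548.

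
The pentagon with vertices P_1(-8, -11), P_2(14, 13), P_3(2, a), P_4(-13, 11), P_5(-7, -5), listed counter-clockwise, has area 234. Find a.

The doubled signed area Σ (x_i y_{i+1} − x_{i+1} y_i) is linear in a.
With a=0 it equals 225; the coefficient of a is 27 (from the two edges through P_3).
So 27·a + 225 = 2·234 = 468 ⇒ a = 9.

9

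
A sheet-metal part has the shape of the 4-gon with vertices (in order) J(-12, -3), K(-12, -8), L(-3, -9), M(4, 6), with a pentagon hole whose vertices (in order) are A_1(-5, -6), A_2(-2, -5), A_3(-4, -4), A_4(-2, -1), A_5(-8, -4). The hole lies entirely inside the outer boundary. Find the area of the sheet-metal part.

98.5

Outer boundary:
Apply the shoelace formula: 2A = Σ (x_i·y_{i+1} − x_{i+1}·y_i), indices taken mod 4.
J→K: (-12)(-8) − (-12)(-3) = 60
K→L: (-12)(-9) − (-3)(-8) = 84
L→M: (-3)(6) − (4)(-9) = 18
M→J: (4)(-3) − (-12)(6) = 60
Σ = 222
Area = |Σ|/2 = 111.
Hole:
A_1→A_2: (-5)(-5) − (-2)(-6) = 13
A_2→A_3: (-2)(-4) − (-4)(-5) = -12
A_3→A_4: (-4)(-1) − (-2)(-4) = -4
A_4→A_5: (-2)(-4) − (-8)(-1) = 0
A_5→A_1: (-8)(-6) − (-5)(-4) = 28
Σ = 25
Area = |Σ|/2 = 12.5.
Net area = 111 − 12.5 = 98.5.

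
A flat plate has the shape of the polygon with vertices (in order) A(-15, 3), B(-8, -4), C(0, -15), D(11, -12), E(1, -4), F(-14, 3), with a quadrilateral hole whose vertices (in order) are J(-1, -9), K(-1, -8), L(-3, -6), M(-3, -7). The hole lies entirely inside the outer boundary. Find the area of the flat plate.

Outer boundary:
Apply the shoelace formula: 2A = Σ (x_i·y_{i+1} − x_{i+1}·y_i), indices taken mod 6.
Σ = (84) + (120) + (165) + (-32) + (-53) + (3) = 287
Area = |Σ|/2 = 143.5.
Hole:
Apply the shoelace formula: 2A = Σ (x_i·y_{i+1} − x_{i+1}·y_i), indices taken mod 4.
Σ = (-1) + (-18) + (3) + (20) = 4
Area = |Σ|/2 = 2.
Net area = 143.5 − 2 = 141.5.

141.5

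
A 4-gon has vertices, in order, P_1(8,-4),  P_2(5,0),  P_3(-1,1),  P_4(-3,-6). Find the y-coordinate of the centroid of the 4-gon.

-120/47

Apply the surveyor's formula. First the cross-terms c_i = x_i·y_{i+1} − x_{i+1}·y_i:
  20, 5, 9, 60  ⇒  2A = 94, A = 47.
Then Σ (y_i + y_{i+1})·c_i = -720, so ȳ = -720 / (6·47) = -120/47.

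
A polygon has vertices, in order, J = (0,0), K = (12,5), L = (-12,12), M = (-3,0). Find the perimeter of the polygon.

56

|JK| = √((12)² + (5)²) = √169 = 13
|KL| = √((-24)² + (7)²) = √625 = 25
|LM| = √((9)² + (-12)²) = √225 = 15
|MJ| = √((3)² + (0)²) = √9 = 3
Perimeter = 13 + 25 + 15 + 3 = 56.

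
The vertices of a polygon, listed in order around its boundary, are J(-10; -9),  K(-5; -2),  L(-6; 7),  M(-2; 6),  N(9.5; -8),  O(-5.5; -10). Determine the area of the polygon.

162.25

Cross-terms: -25, -47, -22, -41, -139, -50.5  ⇒  Σ = -324.5
Area = |Σ|/2 = 162.25.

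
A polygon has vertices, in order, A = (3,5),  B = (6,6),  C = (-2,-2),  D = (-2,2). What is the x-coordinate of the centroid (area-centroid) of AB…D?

23/27

Apply the shoelace (surveyor's) formula. First the cross-terms c_i = x_i·y_{i+1} − x_{i+1}·y_i:
  -12, 0, -8, -16  ⇒  2A = -36, A = -18.
Then Σ (x_i + x_{i+1})·c_i = -92, so x̄ = -92 / (6·(-18)) = 23/27.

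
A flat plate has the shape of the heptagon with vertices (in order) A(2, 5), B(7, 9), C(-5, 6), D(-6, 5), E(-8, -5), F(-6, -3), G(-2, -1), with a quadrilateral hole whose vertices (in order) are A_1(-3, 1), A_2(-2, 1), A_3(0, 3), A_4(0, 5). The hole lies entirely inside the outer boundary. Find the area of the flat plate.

Outer boundary:
Apply the surveyor's formula: 2A = Σ (x_i·y_{i+1} − x_{i+1}·y_i), indices taken mod 7.
Σ = (-17) + (87) + (11) + (70) + (-6) + (0) + (-8) = 137
Area = |Σ|/2 = 68.5.
Hole:
Apply the surveyor's formula: 2A = Σ (x_i·y_{i+1} − x_{i+1}·y_i), indices taken mod 4.
Cross-terms: -1, -6, 0, 15  ⇒  Σ = 8
Area = |Σ|/2 = 4.
Net area = 68.5 − 4 = 64.5.

64.5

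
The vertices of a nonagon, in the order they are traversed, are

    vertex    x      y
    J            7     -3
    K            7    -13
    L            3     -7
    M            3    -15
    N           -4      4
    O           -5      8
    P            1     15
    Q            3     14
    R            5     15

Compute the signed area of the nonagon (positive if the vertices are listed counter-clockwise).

Apply the shoelace formula: 2A = Σ (x_i·y_{i+1} − x_{i+1}·y_i), indices taken mod 9.
Σ = (-70) + (-10) + (-24) + (-48) + (-12) + (-83) + (-31) + (-25) + (-120) = -423
Signed area = Σ/2 = -211.5 (negative ⇒ clockwise traversal).

-211.5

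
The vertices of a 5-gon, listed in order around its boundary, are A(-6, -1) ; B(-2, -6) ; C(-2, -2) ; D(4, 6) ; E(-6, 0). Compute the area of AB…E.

Σ = (34) + (-8) + (-4) + (36) + (6) = 64
Area = |Σ|/2 = 32.

32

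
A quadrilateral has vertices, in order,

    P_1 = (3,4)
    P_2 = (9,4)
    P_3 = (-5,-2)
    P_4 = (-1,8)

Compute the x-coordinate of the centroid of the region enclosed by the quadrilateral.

7/23

Apply Gauss's area formula. First the cross-terms c_i = x_i·y_{i+1} − x_{i+1}·y_i:
  -24, 2, -42, -28  ⇒  2A = -92, A = -46.
Then Σ (x_i + x_{i+1})·c_i = -84, so x̄ = -84 / (6·(-46)) = 7/23.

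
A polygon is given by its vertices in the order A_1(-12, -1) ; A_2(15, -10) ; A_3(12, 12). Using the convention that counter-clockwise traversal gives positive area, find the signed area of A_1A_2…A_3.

283.5

A_1→A_2: (-12)(-10) − (15)(-1) = 135
A_2→A_3: (15)(12) − (12)(-10) = 300
A_3→A_1: (12)(-1) − (-12)(12) = 132
Σ = 567
Signed area = Σ/2 = 283.5 (positive ⇒ counter-clockwise traversal).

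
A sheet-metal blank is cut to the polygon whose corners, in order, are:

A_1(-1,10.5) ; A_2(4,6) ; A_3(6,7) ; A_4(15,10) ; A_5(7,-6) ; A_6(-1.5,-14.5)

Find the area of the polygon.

Apply the surveyor's formula: 2A = Σ (x_i·y_{i+1} − x_{i+1}·y_i), indices taken mod 6.
Σ = (-48) + (-8) + (-45) + (-160) + (-110.5) + (-30.25) = -401.75
Area = |Σ|/2 = 200.875.

200.875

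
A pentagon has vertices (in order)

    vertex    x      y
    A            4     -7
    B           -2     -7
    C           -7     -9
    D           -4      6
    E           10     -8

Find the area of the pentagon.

A→B: (4)(-7) − (-2)(-7) = -42
B→C: (-2)(-9) − (-7)(-7) = -31
C→D: (-7)(6) − (-4)(-9) = -78
D→E: (-4)(-8) − (10)(6) = -28
E→A: (10)(-7) − (4)(-8) = -38
Σ = -217
Area = |Σ|/2 = 108.5.

108.5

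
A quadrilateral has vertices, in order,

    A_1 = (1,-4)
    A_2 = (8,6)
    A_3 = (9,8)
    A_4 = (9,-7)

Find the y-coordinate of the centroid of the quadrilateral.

-100/87

Apply the shoelace (surveyor's) formula. First the cross-terms c_i = x_i·y_{i+1} − x_{i+1}·y_i:
  38, 10, -135, -29  ⇒  2A = -116, A = -58.
Then Σ (y_i + y_{i+1})·c_i = 400, so ȳ = 400 / (6·(-58)) = -100/87.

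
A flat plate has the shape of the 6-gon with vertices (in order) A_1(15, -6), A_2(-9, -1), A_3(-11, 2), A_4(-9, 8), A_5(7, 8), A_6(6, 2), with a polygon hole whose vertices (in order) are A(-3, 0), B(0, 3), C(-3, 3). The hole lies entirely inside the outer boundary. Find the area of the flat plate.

193.5

Outer boundary:
Cross-terms: -69, -29, -70, -128, -34, -66  ⇒  Σ = -396
Area = |Σ|/2 = 198.
Hole:
Apply the shoelace formula: 2A = Σ (x_i·y_{i+1} − x_{i+1}·y_i), indices taken mod 3.
A→B: (-3)(3) − (0)(0) = -9
B→C: (0)(3) − (-3)(3) = 9
C→A: (-3)(0) − (-3)(3) = 9
Σ = 9
Area = |Σ|/2 = 4.5.
Net area = 198 − 4.5 = 193.5.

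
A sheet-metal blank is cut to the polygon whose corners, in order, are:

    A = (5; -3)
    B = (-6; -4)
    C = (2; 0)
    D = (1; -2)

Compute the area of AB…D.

A→B: (5)(-4) − (-6)(-3) = -38
B→C: (-6)(0) − (2)(-4) = 8
C→D: (2)(-2) − (1)(0) = -4
D→A: (1)(-3) − (5)(-2) = 7
Σ = -27
Area = |Σ|/2 = 13.5.

13.5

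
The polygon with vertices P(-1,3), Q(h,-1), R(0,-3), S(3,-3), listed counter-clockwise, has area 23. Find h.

Write out the shoelace sum; only the two edges meeting at Q involve h:
2·Area = [((-1)·(-1) − h·3) + (h·(-3) − 0·(-1))] + 15
       = -6·h + 16 = 46
⇒ h = -5.

-5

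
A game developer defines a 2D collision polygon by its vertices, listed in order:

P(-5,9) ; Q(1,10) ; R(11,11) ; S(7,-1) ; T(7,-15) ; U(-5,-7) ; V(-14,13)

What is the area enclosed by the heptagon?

346

Apply the surveyor's formula: 2A = Σ (x_i·y_{i+1} − x_{i+1}·y_i), indices taken mod 7.
Cross-terms: -59, -99, -88, -98, -124, -163, -61  ⇒  Σ = -692
Area = |Σ|/2 = 346.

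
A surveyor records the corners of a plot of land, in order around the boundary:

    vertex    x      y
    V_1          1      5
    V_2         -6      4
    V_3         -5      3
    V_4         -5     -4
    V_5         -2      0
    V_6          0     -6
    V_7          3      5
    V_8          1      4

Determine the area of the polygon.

50.5

Apply the surveyor's formula: 2A = Σ (x_i·y_{i+1} − x_{i+1}·y_i), indices taken mod 8.
V_1→V_2: (1)(4) − (-6)(5) = 34
V_2→V_3: (-6)(3) − (-5)(4) = 2
V_3→V_4: (-5)(-4) − (-5)(3) = 35
V_4→V_5: (-5)(0) − (-2)(-4) = -8
V_5→V_6: (-2)(-6) − (0)(0) = 12
V_6→V_7: (0)(5) − (3)(-6) = 18
V_7→V_8: (3)(4) − (1)(5) = 7
V_8→V_1: (1)(5) − (1)(4) = 1
Σ = 101
Area = |Σ|/2 = 50.5.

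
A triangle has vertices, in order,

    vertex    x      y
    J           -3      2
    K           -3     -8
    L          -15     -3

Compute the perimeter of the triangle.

36

|JK| = √((0)² + (-10)²) = √100 = 10
|KL| = √((-12)² + (5)²) = √169 = 13
|LJ| = √((12)² + (5)²) = √169 = 13
Perimeter = 10 + 13 + 13 = 36.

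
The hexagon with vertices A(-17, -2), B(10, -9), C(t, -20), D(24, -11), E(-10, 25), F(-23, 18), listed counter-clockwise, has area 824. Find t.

21

Write out the shoelace sum; only the two edges meeting at C involve t:
2·Area = [(10·(-20) − t·(-9)) + (t·(-11) − 24·(-20))] + 1410
       = -2·t + 1690 = 1648
⇒ t = 21.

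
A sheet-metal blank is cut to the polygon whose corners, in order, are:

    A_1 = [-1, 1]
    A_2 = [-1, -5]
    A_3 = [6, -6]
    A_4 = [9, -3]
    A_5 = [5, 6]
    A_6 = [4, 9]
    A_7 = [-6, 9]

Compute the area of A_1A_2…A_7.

Apply the shoelace (surveyor's) formula: 2A = Σ (x_i·y_{i+1} − x_{i+1}·y_i), indices taken mod 7.
Cross-terms: 6, 36, 36, 69, 21, 90, 3  ⇒  Σ = 261
Area = |Σ|/2 = 130.5.

130.5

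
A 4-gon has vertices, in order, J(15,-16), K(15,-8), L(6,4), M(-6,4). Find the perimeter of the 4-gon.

|JK| = √((0)² + (8)²) = √64 = 8
|KL| = √((-9)² + (12)²) = √225 = 15
|LM| = √((-12)² + (0)²) = √144 = 12
|MJ| = √((21)² + (-20)²) = √841 = 29
Perimeter = 8 + 15 + 12 + 29 = 64.

64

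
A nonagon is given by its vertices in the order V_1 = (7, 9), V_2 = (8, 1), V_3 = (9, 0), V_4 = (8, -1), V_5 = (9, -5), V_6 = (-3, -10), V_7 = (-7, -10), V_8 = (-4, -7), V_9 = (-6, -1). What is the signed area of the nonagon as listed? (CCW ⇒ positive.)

Apply the shoelace (surveyor's) formula: 2A = Σ (x_i·y_{i+1} − x_{i+1}·y_i), indices taken mod 9.
V_1→V_2: (7)(1) − (8)(9) = -65
V_2→V_3: (8)(0) − (9)(1) = -9
V_3→V_4: (9)(-1) − (8)(0) = -9
V_4→V_5: (8)(-5) − (9)(-1) = -31
V_5→V_6: (9)(-10) − (-3)(-5) = -105
V_6→V_7: (-3)(-10) − (-7)(-10) = -40
V_7→V_8: (-7)(-7) − (-4)(-10) = 9
V_8→V_9: (-4)(-1) − (-6)(-7) = -38
V_9→V_1: (-6)(9) − (7)(-1) = -47
Σ = -335
Signed area = Σ/2 = -167.5 (negative ⇒ clockwise traversal).

-167.5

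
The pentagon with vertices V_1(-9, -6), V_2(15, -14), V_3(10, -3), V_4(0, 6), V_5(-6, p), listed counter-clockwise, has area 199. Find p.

-5

Write out the shoelace sum; only the two edges meeting at V_5 involve p:
2·Area = [(0·p − (-6)·6) + ((-6)·(-6) − (-9)·p)] + 371
       = 9·p + 443 = 398
⇒ p = -5.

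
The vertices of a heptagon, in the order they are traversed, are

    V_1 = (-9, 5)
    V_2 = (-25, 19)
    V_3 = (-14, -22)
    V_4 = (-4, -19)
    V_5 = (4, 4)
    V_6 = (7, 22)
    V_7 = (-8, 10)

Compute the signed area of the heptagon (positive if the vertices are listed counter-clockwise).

682

Cross-terms: -46, 816, 178, 60, 60, 246, 50  ⇒  Σ = 1364
Signed area = Σ/2 = 682 (positive ⇒ counter-clockwise traversal).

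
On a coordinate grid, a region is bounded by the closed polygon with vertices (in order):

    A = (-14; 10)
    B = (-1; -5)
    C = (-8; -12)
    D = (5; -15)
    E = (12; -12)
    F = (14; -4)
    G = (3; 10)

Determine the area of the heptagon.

Apply the shoelace (surveyor's) formula: 2A = Σ (x_i·y_{i+1} − x_{i+1}·y_i), indices taken mod 7.
Σ = (80) + (-28) + (180) + (120) + (120) + (152) + (170) = 794
Area = |Σ|/2 = 397.

397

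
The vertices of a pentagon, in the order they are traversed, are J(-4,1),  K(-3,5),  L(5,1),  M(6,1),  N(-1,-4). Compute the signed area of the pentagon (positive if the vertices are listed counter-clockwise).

-43

Apply the surveyor's formula: 2A = Σ (x_i·y_{i+1} − x_{i+1}·y_i), indices taken mod 5.
Σ = (-17) + (-28) + (-1) + (-23) + (-17) = -86
Signed area = Σ/2 = -43 (negative ⇒ clockwise traversal).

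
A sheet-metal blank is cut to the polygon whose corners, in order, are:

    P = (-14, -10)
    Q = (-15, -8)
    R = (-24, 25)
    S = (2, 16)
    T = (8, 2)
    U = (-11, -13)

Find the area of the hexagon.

658.5

Σ = (-38) + (-567) + (-434) + (-124) + (-82) + (-72) = -1317
Area = |Σ|/2 = 658.5.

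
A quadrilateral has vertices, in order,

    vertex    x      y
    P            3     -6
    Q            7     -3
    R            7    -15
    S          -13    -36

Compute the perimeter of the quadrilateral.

80

|PQ| = √((4)² + (3)²) = √25 = 5
|QR| = √((0)² + (-12)²) = √144 = 12
|RS| = √((-20)² + (-21)²) = √841 = 29
|SP| = √((16)² + (30)²) = √1156 = 34
Perimeter = 5 + 12 + 29 + 34 = 80.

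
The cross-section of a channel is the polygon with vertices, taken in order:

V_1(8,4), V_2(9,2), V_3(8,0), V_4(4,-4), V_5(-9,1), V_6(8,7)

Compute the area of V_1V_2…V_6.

Cross-terms: -20, -16, -32, -32, -71, -24  ⇒  Σ = -195
Area = |Σ|/2 = 97.5.

97.5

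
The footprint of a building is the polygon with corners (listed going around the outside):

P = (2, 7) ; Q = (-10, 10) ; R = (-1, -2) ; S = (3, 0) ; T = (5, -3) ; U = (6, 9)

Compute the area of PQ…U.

102

Cross-terms: 90, 30, 6, -9, 63, 24  ⇒  Σ = 204
Area = |Σ|/2 = 102.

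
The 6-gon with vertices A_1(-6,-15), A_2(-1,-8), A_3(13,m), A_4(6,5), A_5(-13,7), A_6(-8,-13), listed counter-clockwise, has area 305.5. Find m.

The doubled signed area Σ (x_i y_{i+1} − x_{i+1} y_i) is linear in m.
With m=0 it equals 576; the coefficient of m is -7 (from the two edges through A_3).
So -7·m + 576 = 2·305.5 = 611 ⇒ m = -5.

-5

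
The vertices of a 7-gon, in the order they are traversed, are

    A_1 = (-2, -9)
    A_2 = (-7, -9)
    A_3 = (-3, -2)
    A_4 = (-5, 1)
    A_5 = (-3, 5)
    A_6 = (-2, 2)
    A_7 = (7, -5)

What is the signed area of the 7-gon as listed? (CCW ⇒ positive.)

Apply the shoelace formula: 2A = Σ (x_i·y_{i+1} − x_{i+1}·y_i), indices taken mod 7.
Σ = (-45) + (-13) + (-13) + (-22) + (4) + (-4) + (-73) = -166
Signed area = Σ/2 = -83 (negative ⇒ clockwise traversal).

-83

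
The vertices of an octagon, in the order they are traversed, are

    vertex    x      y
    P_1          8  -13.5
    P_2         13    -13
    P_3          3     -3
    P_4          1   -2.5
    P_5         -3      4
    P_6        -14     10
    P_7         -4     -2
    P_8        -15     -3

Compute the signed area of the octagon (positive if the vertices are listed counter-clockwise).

Apply Gauss's area formula: 2A = Σ (x_i·y_{i+1} − x_{i+1}·y_i), indices taken mod 8.
Cross-terms: 71.5, 0, -4.5, -3.5, 26, 68, -18, 226.5  ⇒  Σ = 366
Signed area = Σ/2 = 183 (positive ⇒ counter-clockwise traversal).

183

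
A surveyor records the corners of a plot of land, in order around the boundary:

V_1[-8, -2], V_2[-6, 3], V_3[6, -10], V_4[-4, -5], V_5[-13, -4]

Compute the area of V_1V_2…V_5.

Apply the surveyor's formula: 2A = Σ (x_i·y_{i+1} − x_{i+1}·y_i), indices taken mod 5.
V_1→V_2: (-8)(3) − (-6)(-2) = -36
V_2→V_3: (-6)(-10) − (6)(3) = 42
V_3→V_4: (6)(-5) − (-4)(-10) = -70
V_4→V_5: (-4)(-4) − (-13)(-5) = -49
V_5→V_1: (-13)(-2) − (-8)(-4) = -6
Σ = -119
Area = |Σ|/2 = 59.5.

59.5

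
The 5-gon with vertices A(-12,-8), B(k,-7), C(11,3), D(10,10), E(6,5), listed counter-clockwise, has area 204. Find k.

15

The doubled signed area Σ (x_i y_{i+1} − x_{i+1} y_i) is linear in k.
With k=0 it equals 243; the coefficient of k is 11 (from the two edges through B).
So 11·k + 243 = 2·204 = 408 ⇒ k = 15.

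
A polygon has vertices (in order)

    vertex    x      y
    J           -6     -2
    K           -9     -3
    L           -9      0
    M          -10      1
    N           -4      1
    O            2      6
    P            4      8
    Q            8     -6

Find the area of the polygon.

Apply the shoelace (surveyor's) formula: 2A = Σ (x_i·y_{i+1} − x_{i+1}·y_i), indices taken mod 8.
Σ = (0) + (-27) + (-9) + (-6) + (-26) + (-8) + (-88) + (-52) = -216
Area = |Σ|/2 = 108.

108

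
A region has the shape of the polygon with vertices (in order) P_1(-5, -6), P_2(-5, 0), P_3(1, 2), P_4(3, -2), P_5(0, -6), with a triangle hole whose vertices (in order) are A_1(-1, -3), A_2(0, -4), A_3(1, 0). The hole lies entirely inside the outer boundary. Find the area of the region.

45.5

Outer boundary:
P_1→P_2: (-5)(0) − (-5)(-6) = -30
P_2→P_3: (-5)(2) − (1)(0) = -10
P_3→P_4: (1)(-2) − (3)(2) = -8
P_4→P_5: (3)(-6) − (0)(-2) = -18
P_5→P_1: (0)(-6) − (-5)(-6) = -30
Σ = -96
Area = |Σ|/2 = 48.
Hole:
Cross-terms: 4, 4, -3  ⇒  Σ = 5
Area = |Σ|/2 = 2.5.
Net area = 48 − 2.5 = 45.5.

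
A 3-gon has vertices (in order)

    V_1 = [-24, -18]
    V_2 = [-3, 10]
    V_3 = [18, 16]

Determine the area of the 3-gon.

Apply the shoelace (surveyor's) formula: 2A = Σ (x_i·y_{i+1} − x_{i+1}·y_i), indices taken mod 3.
Σ = (-294) + (-228) + (60) = -462
Area = |Σ|/2 = 231.

231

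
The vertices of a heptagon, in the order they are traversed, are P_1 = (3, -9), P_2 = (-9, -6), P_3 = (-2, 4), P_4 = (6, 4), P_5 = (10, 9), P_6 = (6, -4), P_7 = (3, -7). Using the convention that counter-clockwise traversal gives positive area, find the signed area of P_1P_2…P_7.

-147.5

P_1→P_2: (3)(-6) − (-9)(-9) = -99
P_2→P_3: (-9)(4) − (-2)(-6) = -48
P_3→P_4: (-2)(4) − (6)(4) = -32
P_4→P_5: (6)(9) − (10)(4) = 14
P_5→P_6: (10)(-4) − (6)(9) = -94
P_6→P_7: (6)(-7) − (3)(-4) = -30
P_7→P_1: (3)(-9) − (3)(-7) = -6
Σ = -295
Signed area = Σ/2 = -147.5 (negative ⇒ clockwise traversal).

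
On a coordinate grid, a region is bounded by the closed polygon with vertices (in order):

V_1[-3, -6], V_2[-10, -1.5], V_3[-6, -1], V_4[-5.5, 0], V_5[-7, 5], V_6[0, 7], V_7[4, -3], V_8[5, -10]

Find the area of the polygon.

124.75

Apply the surveyor's formula: 2A = Σ (x_i·y_{i+1} − x_{i+1}·y_i), indices taken mod 8.
V_1→V_2: (-3)(-1.5) − (-10)(-6) = -55.5
V_2→V_3: (-10)(-1) − (-6)(-1.5) = 1
V_3→V_4: (-6)(0) − (-5.5)(-1) = -5.5
V_4→V_5: (-5.5)(5) − (-7)(0) = -27.5
V_5→V_6: (-7)(7) − (0)(5) = -49
V_6→V_7: (0)(-3) − (4)(7) = -28
V_7→V_8: (4)(-10) − (5)(-3) = -25
V_8→V_1: (5)(-6) − (-3)(-10) = -60
Σ = -249.5
Area = |Σ|/2 = 124.75.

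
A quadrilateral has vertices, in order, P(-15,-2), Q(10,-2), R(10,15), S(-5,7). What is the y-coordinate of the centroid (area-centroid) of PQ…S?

Apply Gauss's area formula. First the cross-terms c_i = x_i·y_{i+1} − x_{i+1}·y_i:
  50, 170, 145, 115  ⇒  2A = 480, A = 240.
Then Σ (y_i + y_{i+1})·c_i = 5775, so ȳ = 5775 / (6·240) = 385/96.

385/96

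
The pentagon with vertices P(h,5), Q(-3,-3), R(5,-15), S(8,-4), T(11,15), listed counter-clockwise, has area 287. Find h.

Write out the shoelace sum; only the two edges meeting at P involve h:
2·Area = [(11·5 − h·15) + (h·(-3) − (-3)·5)] + 324
       = -18·h + 394 = 574
⇒ h = -10.

-10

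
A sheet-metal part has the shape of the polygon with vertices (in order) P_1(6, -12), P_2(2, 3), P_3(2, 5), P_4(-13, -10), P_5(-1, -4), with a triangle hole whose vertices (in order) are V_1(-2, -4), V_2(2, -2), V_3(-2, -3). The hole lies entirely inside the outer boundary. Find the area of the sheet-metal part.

Outer boundary:
Cross-terms: 42, 4, 45, 42, 36  ⇒  Σ = 169
Area = |Σ|/2 = 84.5.
Hole:
Cross-terms: 12, -10, 2  ⇒  Σ = 4
Area = |Σ|/2 = 2.
Net area = 84.5 − 2 = 82.5.

82.5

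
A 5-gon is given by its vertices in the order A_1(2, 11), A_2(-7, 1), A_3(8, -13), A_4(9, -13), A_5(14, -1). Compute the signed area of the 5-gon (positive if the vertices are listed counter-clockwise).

252

Σ = (79) + (83) + (13) + (173) + (156) = 504
Signed area = Σ/2 = 252 (positive ⇒ counter-clockwise traversal).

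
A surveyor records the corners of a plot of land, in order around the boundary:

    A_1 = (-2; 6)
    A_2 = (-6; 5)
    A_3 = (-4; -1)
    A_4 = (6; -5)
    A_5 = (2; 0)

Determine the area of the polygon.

50

Apply the shoelace formula: 2A = Σ (x_i·y_{i+1} − x_{i+1}·y_i), indices taken mod 5.
A_1→A_2: (-2)(5) − (-6)(6) = 26
A_2→A_3: (-6)(-1) − (-4)(5) = 26
A_3→A_4: (-4)(-5) − (6)(-1) = 26
A_4→A_5: (6)(0) − (2)(-5) = 10
A_5→A_1: (2)(6) − (-2)(0) = 12
Σ = 100
Area = |Σ|/2 = 50.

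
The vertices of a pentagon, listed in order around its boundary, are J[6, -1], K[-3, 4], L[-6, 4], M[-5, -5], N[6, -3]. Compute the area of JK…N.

Apply the shoelace (surveyor's) formula: 2A = Σ (x_i·y_{i+1} − x_{i+1}·y_i), indices taken mod 5.
J→K: (6)(4) − (-3)(-1) = 21
K→L: (-3)(4) − (-6)(4) = 12
L→M: (-6)(-5) − (-5)(4) = 50
M→N: (-5)(-3) − (6)(-5) = 45
N→J: (6)(-1) − (6)(-3) = 12
Σ = 140
Area = |Σ|/2 = 70.

70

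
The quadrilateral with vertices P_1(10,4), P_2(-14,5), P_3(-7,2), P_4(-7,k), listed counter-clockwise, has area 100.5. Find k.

-6

Write out the shoelace sum; only the two edges meeting at P_4 involve k:
2·Area = [((-7)·k − (-7)·2) + ((-7)·4 − 10·k)] + 113
       = -17·k + 99 = 201
⇒ k = -6.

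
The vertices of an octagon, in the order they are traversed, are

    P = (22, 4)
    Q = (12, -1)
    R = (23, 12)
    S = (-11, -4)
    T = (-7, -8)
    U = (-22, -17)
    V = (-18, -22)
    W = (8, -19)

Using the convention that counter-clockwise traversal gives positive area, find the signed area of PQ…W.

643

Σ = (-70) + (167) + (40) + (60) + (-57) + (178) + (518) + (450) = 1286
Signed area = Σ/2 = 643 (positive ⇒ counter-clockwise traversal).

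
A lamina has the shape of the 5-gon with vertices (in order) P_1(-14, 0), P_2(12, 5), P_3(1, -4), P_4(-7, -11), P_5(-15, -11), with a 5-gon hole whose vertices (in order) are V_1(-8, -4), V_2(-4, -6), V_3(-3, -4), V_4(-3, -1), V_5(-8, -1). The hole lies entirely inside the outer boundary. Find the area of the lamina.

Outer boundary:
Apply the surveyor's formula: 2A = Σ (x_i·y_{i+1} − x_{i+1}·y_i), indices taken mod 5.
Σ = (-70) + (-53) + (-39) + (-88) + (-154) = -404
Area = |Σ|/2 = 202.
Hole:
Apply the shoelace (surveyor's) formula: 2A = Σ (x_i·y_{i+1} − x_{i+1}·y_i), indices taken mod 5.
Σ = (32) + (-2) + (-9) + (-5) + (24) = 40
Area = |Σ|/2 = 20.
Net area = 202 − 20 = 182.

182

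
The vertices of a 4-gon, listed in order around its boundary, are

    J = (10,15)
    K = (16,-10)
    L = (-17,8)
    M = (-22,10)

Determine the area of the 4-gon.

403

J→K: (10)(-10) − (16)(15) = -340
K→L: (16)(8) − (-17)(-10) = -42
L→M: (-17)(10) − (-22)(8) = 6
M→J: (-22)(15) − (10)(10) = -430
Σ = -806
Area = |Σ|/2 = 403.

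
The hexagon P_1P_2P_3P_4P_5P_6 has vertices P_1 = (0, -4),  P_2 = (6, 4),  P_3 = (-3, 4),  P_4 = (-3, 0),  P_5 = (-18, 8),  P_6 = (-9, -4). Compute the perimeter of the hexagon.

64

|P_1P_2| = √((6)² + (8)²) = √100 = 10
|P_2P_3| = √((-9)² + (0)²) = √81 = 9
|P_3P_4| = √((0)² + (-4)²) = √16 = 4
|P_4P_5| = √((-15)² + (8)²) = √289 = 17
|P_5P_6| = √((9)² + (-12)²) = √225 = 15
|P_6P_1| = √((9)² + (0)²) = √81 = 9
Perimeter = 10 + 9 + 4 + 17 + 15 + 9 = 64.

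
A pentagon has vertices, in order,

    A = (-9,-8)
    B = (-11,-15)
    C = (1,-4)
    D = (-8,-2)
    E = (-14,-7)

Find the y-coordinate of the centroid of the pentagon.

-995/149

Apply the shoelace formula. First the cross-terms c_i = x_i·y_{i+1} − x_{i+1}·y_i:
  47, 59, -34, 28, 49  ⇒  2A = 149, A = 74.5.
Then Σ (y_i + y_{i+1})·c_i = -2985, so ȳ = -2985 / (6·74.5) = -995/149.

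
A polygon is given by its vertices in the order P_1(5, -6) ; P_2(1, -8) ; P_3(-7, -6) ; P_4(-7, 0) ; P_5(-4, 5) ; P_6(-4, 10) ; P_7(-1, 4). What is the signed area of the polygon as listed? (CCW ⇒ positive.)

Apply the shoelace formula: 2A = Σ (x_i·y_{i+1} − x_{i+1}·y_i), indices taken mod 7.
Σ = (-34) + (-62) + (-42) + (-35) + (-20) + (-6) + (-14) = -213
Signed area = Σ/2 = -106.5 (negative ⇒ clockwise traversal).

-106.5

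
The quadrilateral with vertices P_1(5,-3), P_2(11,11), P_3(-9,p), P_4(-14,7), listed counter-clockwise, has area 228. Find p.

The doubled signed area Σ (x_i y_{i+1} − x_{i+1} y_i) is linear in p.
With p=0 it equals 131; the coefficient of p is 25 (from the two edges through P_3).
So 25·p + 131 = 2·228 = 456 ⇒ p = 13.

13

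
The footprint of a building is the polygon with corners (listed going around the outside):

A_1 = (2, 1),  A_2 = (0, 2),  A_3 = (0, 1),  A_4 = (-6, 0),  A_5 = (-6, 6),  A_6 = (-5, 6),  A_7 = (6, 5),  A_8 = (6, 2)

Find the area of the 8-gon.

54.5

Σ = (4) + (0) + (6) + (-36) + (-6) + (-61) + (-18) + (2) = -109
Area = |Σ|/2 = 54.5.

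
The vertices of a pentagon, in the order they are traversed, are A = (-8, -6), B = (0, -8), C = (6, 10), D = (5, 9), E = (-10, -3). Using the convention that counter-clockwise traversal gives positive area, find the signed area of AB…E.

Apply the shoelace formula: 2A = Σ (x_i·y_{i+1} − x_{i+1}·y_i), indices taken mod 5.
A→B: (-8)(-8) − (0)(-6) = 64
B→C: (0)(10) − (6)(-8) = 48
C→D: (6)(9) − (5)(10) = 4
D→E: (5)(-3) − (-10)(9) = 75
E→A: (-10)(-6) − (-8)(-3) = 36
Σ = 227
Signed area = Σ/2 = 113.5 (positive ⇒ counter-clockwise traversal).

113.5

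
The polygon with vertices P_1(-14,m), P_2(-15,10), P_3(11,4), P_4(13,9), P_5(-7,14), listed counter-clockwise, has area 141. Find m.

The doubled signed area Σ (x_i y_{i+1} − x_{i+1} y_i) is linear in m.
With m=0 it equals 178; the coefficient of m is 8 (from the two edges through P_1).
So 8·m + 178 = 2·141 = 282 ⇒ m = 13.

13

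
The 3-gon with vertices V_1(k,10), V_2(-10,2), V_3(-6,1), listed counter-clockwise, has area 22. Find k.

Write out the shoelace sum; only the two edges meeting at V_1 involve k:
2·Area = [((-6)·10 − k·1) + (k·2 − (-10)·10)] + 2
       = 1·k + 42 = 44
⇒ k = 2.

2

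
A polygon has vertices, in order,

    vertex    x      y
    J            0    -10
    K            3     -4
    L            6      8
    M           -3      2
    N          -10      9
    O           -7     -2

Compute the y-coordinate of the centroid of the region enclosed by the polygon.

-17/65

Apply Gauss's area formula. First the cross-terms c_i = x_i·y_{i+1} − x_{i+1}·y_i:
  30, 48, 36, -7, 83, 70  ⇒  2A = 260, A = 130.
Then Σ (y_i + y_{i+1})·c_i = -204, so ȳ = -204 / (6·130) = -17/65.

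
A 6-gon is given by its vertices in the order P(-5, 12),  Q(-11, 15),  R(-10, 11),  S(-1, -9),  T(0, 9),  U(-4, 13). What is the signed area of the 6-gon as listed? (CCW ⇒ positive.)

115.5

Apply the shoelace formula: 2A = Σ (x_i·y_{i+1} − x_{i+1}·y_i), indices taken mod 6.
Σ = (57) + (29) + (101) + (-9) + (36) + (17) = 231
Signed area = Σ/2 = 115.5 (positive ⇒ counter-clockwise traversal).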